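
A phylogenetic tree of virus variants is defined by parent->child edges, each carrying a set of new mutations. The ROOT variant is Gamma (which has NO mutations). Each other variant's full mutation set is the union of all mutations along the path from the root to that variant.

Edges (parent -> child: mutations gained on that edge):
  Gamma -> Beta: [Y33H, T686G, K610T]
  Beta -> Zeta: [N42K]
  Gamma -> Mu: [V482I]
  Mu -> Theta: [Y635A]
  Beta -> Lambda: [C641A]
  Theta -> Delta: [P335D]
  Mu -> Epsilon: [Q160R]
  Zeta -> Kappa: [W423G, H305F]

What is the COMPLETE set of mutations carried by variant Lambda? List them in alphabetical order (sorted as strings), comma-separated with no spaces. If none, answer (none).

Answer: C641A,K610T,T686G,Y33H

Derivation:
At Gamma: gained [] -> total []
At Beta: gained ['Y33H', 'T686G', 'K610T'] -> total ['K610T', 'T686G', 'Y33H']
At Lambda: gained ['C641A'] -> total ['C641A', 'K610T', 'T686G', 'Y33H']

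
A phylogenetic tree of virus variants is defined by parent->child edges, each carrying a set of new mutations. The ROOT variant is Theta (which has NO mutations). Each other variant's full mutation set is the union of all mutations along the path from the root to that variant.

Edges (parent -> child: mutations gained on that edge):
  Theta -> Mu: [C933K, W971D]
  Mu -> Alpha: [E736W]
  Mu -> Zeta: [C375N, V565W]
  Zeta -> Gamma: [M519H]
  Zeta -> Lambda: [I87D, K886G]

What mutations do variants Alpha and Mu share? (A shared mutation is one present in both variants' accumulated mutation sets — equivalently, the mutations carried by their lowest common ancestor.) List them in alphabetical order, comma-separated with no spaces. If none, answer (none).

Accumulating mutations along path to Alpha:
  At Theta: gained [] -> total []
  At Mu: gained ['C933K', 'W971D'] -> total ['C933K', 'W971D']
  At Alpha: gained ['E736W'] -> total ['C933K', 'E736W', 'W971D']
Mutations(Alpha) = ['C933K', 'E736W', 'W971D']
Accumulating mutations along path to Mu:
  At Theta: gained [] -> total []
  At Mu: gained ['C933K', 'W971D'] -> total ['C933K', 'W971D']
Mutations(Mu) = ['C933K', 'W971D']
Intersection: ['C933K', 'E736W', 'W971D'] ∩ ['C933K', 'W971D'] = ['C933K', 'W971D']

Answer: C933K,W971D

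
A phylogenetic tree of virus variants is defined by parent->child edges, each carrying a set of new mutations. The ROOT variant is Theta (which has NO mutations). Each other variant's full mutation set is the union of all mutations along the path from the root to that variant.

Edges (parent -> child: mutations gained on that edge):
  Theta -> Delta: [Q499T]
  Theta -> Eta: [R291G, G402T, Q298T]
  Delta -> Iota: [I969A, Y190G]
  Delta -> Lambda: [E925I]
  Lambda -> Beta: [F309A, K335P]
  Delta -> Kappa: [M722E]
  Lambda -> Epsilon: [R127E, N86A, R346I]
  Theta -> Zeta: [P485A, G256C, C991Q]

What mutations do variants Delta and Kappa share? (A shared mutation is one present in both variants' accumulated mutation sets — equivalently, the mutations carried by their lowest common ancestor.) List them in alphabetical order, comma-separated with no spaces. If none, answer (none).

Accumulating mutations along path to Delta:
  At Theta: gained [] -> total []
  At Delta: gained ['Q499T'] -> total ['Q499T']
Mutations(Delta) = ['Q499T']
Accumulating mutations along path to Kappa:
  At Theta: gained [] -> total []
  At Delta: gained ['Q499T'] -> total ['Q499T']
  At Kappa: gained ['M722E'] -> total ['M722E', 'Q499T']
Mutations(Kappa) = ['M722E', 'Q499T']
Intersection: ['Q499T'] ∩ ['M722E', 'Q499T'] = ['Q499T']

Answer: Q499T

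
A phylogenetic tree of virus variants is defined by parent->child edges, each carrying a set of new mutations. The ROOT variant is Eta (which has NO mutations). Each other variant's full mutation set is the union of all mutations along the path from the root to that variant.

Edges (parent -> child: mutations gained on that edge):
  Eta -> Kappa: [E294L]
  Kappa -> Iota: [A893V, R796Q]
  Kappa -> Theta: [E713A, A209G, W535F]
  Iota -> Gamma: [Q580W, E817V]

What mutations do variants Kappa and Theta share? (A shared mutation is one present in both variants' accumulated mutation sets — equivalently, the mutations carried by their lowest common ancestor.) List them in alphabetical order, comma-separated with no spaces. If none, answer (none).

Answer: E294L

Derivation:
Accumulating mutations along path to Kappa:
  At Eta: gained [] -> total []
  At Kappa: gained ['E294L'] -> total ['E294L']
Mutations(Kappa) = ['E294L']
Accumulating mutations along path to Theta:
  At Eta: gained [] -> total []
  At Kappa: gained ['E294L'] -> total ['E294L']
  At Theta: gained ['E713A', 'A209G', 'W535F'] -> total ['A209G', 'E294L', 'E713A', 'W535F']
Mutations(Theta) = ['A209G', 'E294L', 'E713A', 'W535F']
Intersection: ['E294L'] ∩ ['A209G', 'E294L', 'E713A', 'W535F'] = ['E294L']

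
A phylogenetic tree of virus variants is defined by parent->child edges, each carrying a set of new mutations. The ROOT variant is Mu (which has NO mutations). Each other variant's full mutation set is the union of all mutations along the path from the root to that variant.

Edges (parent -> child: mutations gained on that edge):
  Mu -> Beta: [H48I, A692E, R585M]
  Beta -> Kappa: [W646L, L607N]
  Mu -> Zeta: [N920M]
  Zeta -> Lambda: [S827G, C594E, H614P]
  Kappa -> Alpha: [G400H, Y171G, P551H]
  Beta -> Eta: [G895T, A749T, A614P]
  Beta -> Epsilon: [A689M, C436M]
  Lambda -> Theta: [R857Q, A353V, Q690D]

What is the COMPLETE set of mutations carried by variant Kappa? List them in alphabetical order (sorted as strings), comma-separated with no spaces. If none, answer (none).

Answer: A692E,H48I,L607N,R585M,W646L

Derivation:
At Mu: gained [] -> total []
At Beta: gained ['H48I', 'A692E', 'R585M'] -> total ['A692E', 'H48I', 'R585M']
At Kappa: gained ['W646L', 'L607N'] -> total ['A692E', 'H48I', 'L607N', 'R585M', 'W646L']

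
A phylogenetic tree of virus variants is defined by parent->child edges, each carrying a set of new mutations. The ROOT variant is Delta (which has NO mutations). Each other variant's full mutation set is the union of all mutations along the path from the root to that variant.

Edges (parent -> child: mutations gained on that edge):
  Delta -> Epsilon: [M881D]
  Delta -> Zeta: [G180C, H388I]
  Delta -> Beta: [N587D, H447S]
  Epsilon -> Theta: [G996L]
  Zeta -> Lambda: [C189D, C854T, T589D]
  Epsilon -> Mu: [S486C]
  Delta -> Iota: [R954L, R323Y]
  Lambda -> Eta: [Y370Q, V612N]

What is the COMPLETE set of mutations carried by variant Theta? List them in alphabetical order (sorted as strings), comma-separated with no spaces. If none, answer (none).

Answer: G996L,M881D

Derivation:
At Delta: gained [] -> total []
At Epsilon: gained ['M881D'] -> total ['M881D']
At Theta: gained ['G996L'] -> total ['G996L', 'M881D']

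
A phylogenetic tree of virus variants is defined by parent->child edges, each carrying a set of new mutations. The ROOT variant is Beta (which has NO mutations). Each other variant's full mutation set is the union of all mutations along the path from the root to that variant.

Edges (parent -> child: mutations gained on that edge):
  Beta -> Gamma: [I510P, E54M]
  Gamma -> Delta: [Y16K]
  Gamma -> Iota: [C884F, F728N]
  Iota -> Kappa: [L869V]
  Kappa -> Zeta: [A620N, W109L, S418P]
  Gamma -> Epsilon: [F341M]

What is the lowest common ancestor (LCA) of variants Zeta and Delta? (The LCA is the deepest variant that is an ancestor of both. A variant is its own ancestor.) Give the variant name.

Path from root to Zeta: Beta -> Gamma -> Iota -> Kappa -> Zeta
  ancestors of Zeta: {Beta, Gamma, Iota, Kappa, Zeta}
Path from root to Delta: Beta -> Gamma -> Delta
  ancestors of Delta: {Beta, Gamma, Delta}
Common ancestors: {Beta, Gamma}
Walk up from Delta: Delta (not in ancestors of Zeta), Gamma (in ancestors of Zeta), Beta (in ancestors of Zeta)
Deepest common ancestor (LCA) = Gamma

Answer: Gamma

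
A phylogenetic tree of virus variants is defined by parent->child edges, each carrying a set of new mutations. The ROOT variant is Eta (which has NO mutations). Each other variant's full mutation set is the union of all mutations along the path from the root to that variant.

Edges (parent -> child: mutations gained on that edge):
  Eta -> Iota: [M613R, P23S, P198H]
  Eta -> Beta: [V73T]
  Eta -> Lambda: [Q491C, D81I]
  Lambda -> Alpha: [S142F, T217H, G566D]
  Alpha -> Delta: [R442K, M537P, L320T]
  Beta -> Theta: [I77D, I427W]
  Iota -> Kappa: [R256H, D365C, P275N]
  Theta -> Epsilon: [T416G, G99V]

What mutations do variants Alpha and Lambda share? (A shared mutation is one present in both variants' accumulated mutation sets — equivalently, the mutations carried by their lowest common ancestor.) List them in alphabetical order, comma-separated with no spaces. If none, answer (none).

Answer: D81I,Q491C

Derivation:
Accumulating mutations along path to Alpha:
  At Eta: gained [] -> total []
  At Lambda: gained ['Q491C', 'D81I'] -> total ['D81I', 'Q491C']
  At Alpha: gained ['S142F', 'T217H', 'G566D'] -> total ['D81I', 'G566D', 'Q491C', 'S142F', 'T217H']
Mutations(Alpha) = ['D81I', 'G566D', 'Q491C', 'S142F', 'T217H']
Accumulating mutations along path to Lambda:
  At Eta: gained [] -> total []
  At Lambda: gained ['Q491C', 'D81I'] -> total ['D81I', 'Q491C']
Mutations(Lambda) = ['D81I', 'Q491C']
Intersection: ['D81I', 'G566D', 'Q491C', 'S142F', 'T217H'] ∩ ['D81I', 'Q491C'] = ['D81I', 'Q491C']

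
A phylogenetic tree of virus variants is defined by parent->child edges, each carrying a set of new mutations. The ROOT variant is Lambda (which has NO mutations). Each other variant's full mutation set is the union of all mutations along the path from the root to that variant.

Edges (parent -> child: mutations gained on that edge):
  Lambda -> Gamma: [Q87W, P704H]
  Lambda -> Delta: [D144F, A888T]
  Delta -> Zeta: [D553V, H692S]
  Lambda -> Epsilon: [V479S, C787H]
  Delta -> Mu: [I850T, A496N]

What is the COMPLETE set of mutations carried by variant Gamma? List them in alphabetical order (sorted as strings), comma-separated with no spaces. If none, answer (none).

At Lambda: gained [] -> total []
At Gamma: gained ['Q87W', 'P704H'] -> total ['P704H', 'Q87W']

Answer: P704H,Q87W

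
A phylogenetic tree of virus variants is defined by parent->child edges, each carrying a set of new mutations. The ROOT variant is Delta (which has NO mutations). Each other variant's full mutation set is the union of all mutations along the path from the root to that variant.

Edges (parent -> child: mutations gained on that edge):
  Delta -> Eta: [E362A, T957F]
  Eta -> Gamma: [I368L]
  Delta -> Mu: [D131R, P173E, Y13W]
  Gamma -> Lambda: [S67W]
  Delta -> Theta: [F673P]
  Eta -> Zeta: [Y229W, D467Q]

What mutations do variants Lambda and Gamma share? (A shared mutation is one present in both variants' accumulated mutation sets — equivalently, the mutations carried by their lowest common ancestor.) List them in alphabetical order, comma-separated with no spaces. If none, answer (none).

Accumulating mutations along path to Lambda:
  At Delta: gained [] -> total []
  At Eta: gained ['E362A', 'T957F'] -> total ['E362A', 'T957F']
  At Gamma: gained ['I368L'] -> total ['E362A', 'I368L', 'T957F']
  At Lambda: gained ['S67W'] -> total ['E362A', 'I368L', 'S67W', 'T957F']
Mutations(Lambda) = ['E362A', 'I368L', 'S67W', 'T957F']
Accumulating mutations along path to Gamma:
  At Delta: gained [] -> total []
  At Eta: gained ['E362A', 'T957F'] -> total ['E362A', 'T957F']
  At Gamma: gained ['I368L'] -> total ['E362A', 'I368L', 'T957F']
Mutations(Gamma) = ['E362A', 'I368L', 'T957F']
Intersection: ['E362A', 'I368L', 'S67W', 'T957F'] ∩ ['E362A', 'I368L', 'T957F'] = ['E362A', 'I368L', 'T957F']

Answer: E362A,I368L,T957F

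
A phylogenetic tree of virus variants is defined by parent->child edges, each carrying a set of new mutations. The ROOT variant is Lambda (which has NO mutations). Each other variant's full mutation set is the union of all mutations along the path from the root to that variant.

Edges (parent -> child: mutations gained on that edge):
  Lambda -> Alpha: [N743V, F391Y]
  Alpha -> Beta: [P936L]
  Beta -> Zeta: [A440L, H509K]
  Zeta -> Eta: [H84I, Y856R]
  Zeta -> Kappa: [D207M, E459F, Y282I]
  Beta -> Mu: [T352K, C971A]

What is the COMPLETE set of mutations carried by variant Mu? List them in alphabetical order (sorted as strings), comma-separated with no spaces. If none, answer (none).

At Lambda: gained [] -> total []
At Alpha: gained ['N743V', 'F391Y'] -> total ['F391Y', 'N743V']
At Beta: gained ['P936L'] -> total ['F391Y', 'N743V', 'P936L']
At Mu: gained ['T352K', 'C971A'] -> total ['C971A', 'F391Y', 'N743V', 'P936L', 'T352K']

Answer: C971A,F391Y,N743V,P936L,T352K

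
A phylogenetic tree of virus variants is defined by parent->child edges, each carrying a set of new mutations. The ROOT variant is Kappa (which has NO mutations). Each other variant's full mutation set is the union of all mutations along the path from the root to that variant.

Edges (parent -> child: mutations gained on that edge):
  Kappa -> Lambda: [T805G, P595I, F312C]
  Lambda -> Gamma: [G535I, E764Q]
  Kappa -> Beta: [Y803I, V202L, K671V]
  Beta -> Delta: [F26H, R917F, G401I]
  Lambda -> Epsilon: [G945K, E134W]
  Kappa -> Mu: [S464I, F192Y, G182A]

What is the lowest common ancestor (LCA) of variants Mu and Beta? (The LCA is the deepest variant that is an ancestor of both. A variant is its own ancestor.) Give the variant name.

Answer: Kappa

Derivation:
Path from root to Mu: Kappa -> Mu
  ancestors of Mu: {Kappa, Mu}
Path from root to Beta: Kappa -> Beta
  ancestors of Beta: {Kappa, Beta}
Common ancestors: {Kappa}
Walk up from Beta: Beta (not in ancestors of Mu), Kappa (in ancestors of Mu)
Deepest common ancestor (LCA) = Kappa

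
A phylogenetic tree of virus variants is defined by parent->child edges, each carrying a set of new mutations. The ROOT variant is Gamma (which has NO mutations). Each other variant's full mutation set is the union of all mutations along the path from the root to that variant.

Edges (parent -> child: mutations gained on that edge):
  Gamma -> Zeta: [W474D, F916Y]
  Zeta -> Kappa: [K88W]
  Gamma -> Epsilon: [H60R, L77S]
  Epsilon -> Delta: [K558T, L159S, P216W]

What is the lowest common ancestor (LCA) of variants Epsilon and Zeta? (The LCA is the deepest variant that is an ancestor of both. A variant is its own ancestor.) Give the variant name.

Answer: Gamma

Derivation:
Path from root to Epsilon: Gamma -> Epsilon
  ancestors of Epsilon: {Gamma, Epsilon}
Path from root to Zeta: Gamma -> Zeta
  ancestors of Zeta: {Gamma, Zeta}
Common ancestors: {Gamma}
Walk up from Zeta: Zeta (not in ancestors of Epsilon), Gamma (in ancestors of Epsilon)
Deepest common ancestor (LCA) = Gamma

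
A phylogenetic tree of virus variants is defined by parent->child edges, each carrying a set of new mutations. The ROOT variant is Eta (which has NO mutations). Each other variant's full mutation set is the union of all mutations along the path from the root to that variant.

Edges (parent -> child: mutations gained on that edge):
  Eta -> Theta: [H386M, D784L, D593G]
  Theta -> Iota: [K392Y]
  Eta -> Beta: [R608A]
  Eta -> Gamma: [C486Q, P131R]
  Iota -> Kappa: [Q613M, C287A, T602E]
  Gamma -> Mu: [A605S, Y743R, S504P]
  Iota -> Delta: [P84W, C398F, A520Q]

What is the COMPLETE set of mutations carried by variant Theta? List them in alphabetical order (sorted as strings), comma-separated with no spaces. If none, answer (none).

Answer: D593G,D784L,H386M

Derivation:
At Eta: gained [] -> total []
At Theta: gained ['H386M', 'D784L', 'D593G'] -> total ['D593G', 'D784L', 'H386M']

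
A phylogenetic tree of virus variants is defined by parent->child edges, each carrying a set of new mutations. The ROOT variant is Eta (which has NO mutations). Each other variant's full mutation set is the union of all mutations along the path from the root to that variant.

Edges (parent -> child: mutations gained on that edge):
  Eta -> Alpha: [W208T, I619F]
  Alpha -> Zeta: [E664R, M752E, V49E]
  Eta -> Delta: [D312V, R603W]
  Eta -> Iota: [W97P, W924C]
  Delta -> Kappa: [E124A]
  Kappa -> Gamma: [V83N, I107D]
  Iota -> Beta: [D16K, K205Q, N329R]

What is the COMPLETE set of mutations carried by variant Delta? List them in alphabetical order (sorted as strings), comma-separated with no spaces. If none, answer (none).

At Eta: gained [] -> total []
At Delta: gained ['D312V', 'R603W'] -> total ['D312V', 'R603W']

Answer: D312V,R603W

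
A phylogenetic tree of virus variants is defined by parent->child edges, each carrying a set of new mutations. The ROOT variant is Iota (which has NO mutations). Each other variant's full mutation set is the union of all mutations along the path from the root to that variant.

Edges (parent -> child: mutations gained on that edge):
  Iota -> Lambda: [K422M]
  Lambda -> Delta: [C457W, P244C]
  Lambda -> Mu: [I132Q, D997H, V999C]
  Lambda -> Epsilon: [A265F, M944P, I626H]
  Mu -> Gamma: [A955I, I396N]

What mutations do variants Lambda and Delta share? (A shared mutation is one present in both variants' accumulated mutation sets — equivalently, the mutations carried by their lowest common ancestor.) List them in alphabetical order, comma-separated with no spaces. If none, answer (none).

Answer: K422M

Derivation:
Accumulating mutations along path to Lambda:
  At Iota: gained [] -> total []
  At Lambda: gained ['K422M'] -> total ['K422M']
Mutations(Lambda) = ['K422M']
Accumulating mutations along path to Delta:
  At Iota: gained [] -> total []
  At Lambda: gained ['K422M'] -> total ['K422M']
  At Delta: gained ['C457W', 'P244C'] -> total ['C457W', 'K422M', 'P244C']
Mutations(Delta) = ['C457W', 'K422M', 'P244C']
Intersection: ['K422M'] ∩ ['C457W', 'K422M', 'P244C'] = ['K422M']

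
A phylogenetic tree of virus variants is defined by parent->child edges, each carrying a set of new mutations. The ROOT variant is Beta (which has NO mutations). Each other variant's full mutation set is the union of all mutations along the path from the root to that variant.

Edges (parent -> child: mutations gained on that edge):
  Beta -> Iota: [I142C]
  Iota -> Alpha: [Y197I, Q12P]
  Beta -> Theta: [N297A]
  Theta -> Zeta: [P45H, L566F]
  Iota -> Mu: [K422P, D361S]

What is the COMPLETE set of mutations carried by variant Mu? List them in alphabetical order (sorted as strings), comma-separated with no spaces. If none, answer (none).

At Beta: gained [] -> total []
At Iota: gained ['I142C'] -> total ['I142C']
At Mu: gained ['K422P', 'D361S'] -> total ['D361S', 'I142C', 'K422P']

Answer: D361S,I142C,K422P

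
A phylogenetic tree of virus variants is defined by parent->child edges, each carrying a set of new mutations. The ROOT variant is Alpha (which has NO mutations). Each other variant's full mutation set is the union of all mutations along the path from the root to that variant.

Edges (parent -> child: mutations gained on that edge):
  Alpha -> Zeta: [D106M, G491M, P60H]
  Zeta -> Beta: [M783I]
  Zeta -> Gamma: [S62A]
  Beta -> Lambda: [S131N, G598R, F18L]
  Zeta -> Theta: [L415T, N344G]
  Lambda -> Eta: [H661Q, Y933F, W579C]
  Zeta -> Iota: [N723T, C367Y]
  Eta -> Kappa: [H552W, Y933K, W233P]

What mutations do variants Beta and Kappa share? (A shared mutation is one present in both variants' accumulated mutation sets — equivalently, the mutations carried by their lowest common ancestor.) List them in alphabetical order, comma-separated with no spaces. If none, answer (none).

Accumulating mutations along path to Beta:
  At Alpha: gained [] -> total []
  At Zeta: gained ['D106M', 'G491M', 'P60H'] -> total ['D106M', 'G491M', 'P60H']
  At Beta: gained ['M783I'] -> total ['D106M', 'G491M', 'M783I', 'P60H']
Mutations(Beta) = ['D106M', 'G491M', 'M783I', 'P60H']
Accumulating mutations along path to Kappa:
  At Alpha: gained [] -> total []
  At Zeta: gained ['D106M', 'G491M', 'P60H'] -> total ['D106M', 'G491M', 'P60H']
  At Beta: gained ['M783I'] -> total ['D106M', 'G491M', 'M783I', 'P60H']
  At Lambda: gained ['S131N', 'G598R', 'F18L'] -> total ['D106M', 'F18L', 'G491M', 'G598R', 'M783I', 'P60H', 'S131N']
  At Eta: gained ['H661Q', 'Y933F', 'W579C'] -> total ['D106M', 'F18L', 'G491M', 'G598R', 'H661Q', 'M783I', 'P60H', 'S131N', 'W579C', 'Y933F']
  At Kappa: gained ['H552W', 'Y933K', 'W233P'] -> total ['D106M', 'F18L', 'G491M', 'G598R', 'H552W', 'H661Q', 'M783I', 'P60H', 'S131N', 'W233P', 'W579C', 'Y933F', 'Y933K']
Mutations(Kappa) = ['D106M', 'F18L', 'G491M', 'G598R', 'H552W', 'H661Q', 'M783I', 'P60H', 'S131N', 'W233P', 'W579C', 'Y933F', 'Y933K']
Intersection: ['D106M', 'G491M', 'M783I', 'P60H'] ∩ ['D106M', 'F18L', 'G491M', 'G598R', 'H552W', 'H661Q', 'M783I', 'P60H', 'S131N', 'W233P', 'W579C', 'Y933F', 'Y933K'] = ['D106M', 'G491M', 'M783I', 'P60H']

Answer: D106M,G491M,M783I,P60H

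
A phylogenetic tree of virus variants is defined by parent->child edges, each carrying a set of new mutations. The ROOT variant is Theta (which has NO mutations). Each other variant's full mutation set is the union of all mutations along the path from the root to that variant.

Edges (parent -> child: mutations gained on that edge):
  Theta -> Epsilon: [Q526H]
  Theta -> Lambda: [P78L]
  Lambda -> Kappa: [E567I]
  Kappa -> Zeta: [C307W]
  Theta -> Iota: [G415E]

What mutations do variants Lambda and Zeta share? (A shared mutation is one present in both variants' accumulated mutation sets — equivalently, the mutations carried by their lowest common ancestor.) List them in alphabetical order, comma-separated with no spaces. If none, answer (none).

Accumulating mutations along path to Lambda:
  At Theta: gained [] -> total []
  At Lambda: gained ['P78L'] -> total ['P78L']
Mutations(Lambda) = ['P78L']
Accumulating mutations along path to Zeta:
  At Theta: gained [] -> total []
  At Lambda: gained ['P78L'] -> total ['P78L']
  At Kappa: gained ['E567I'] -> total ['E567I', 'P78L']
  At Zeta: gained ['C307W'] -> total ['C307W', 'E567I', 'P78L']
Mutations(Zeta) = ['C307W', 'E567I', 'P78L']
Intersection: ['P78L'] ∩ ['C307W', 'E567I', 'P78L'] = ['P78L']

Answer: P78L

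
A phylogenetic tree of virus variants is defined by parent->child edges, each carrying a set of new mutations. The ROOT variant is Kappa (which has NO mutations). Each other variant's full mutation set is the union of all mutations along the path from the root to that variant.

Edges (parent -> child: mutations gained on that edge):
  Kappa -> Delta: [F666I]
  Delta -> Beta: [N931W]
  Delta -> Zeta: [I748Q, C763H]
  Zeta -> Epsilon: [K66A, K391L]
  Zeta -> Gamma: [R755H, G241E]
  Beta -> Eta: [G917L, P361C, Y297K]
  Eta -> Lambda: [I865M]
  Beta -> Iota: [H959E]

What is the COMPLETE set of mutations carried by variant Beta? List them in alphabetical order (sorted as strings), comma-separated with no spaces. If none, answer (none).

At Kappa: gained [] -> total []
At Delta: gained ['F666I'] -> total ['F666I']
At Beta: gained ['N931W'] -> total ['F666I', 'N931W']

Answer: F666I,N931W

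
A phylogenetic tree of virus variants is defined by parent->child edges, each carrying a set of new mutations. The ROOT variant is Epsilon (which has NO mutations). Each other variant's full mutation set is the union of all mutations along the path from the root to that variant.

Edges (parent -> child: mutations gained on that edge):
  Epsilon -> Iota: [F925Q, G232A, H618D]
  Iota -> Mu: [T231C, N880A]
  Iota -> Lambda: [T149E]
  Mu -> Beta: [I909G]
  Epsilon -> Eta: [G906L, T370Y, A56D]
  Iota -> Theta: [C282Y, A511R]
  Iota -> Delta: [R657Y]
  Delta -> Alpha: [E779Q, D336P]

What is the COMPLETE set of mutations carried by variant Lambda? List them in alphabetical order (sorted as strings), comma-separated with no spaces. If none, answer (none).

Answer: F925Q,G232A,H618D,T149E

Derivation:
At Epsilon: gained [] -> total []
At Iota: gained ['F925Q', 'G232A', 'H618D'] -> total ['F925Q', 'G232A', 'H618D']
At Lambda: gained ['T149E'] -> total ['F925Q', 'G232A', 'H618D', 'T149E']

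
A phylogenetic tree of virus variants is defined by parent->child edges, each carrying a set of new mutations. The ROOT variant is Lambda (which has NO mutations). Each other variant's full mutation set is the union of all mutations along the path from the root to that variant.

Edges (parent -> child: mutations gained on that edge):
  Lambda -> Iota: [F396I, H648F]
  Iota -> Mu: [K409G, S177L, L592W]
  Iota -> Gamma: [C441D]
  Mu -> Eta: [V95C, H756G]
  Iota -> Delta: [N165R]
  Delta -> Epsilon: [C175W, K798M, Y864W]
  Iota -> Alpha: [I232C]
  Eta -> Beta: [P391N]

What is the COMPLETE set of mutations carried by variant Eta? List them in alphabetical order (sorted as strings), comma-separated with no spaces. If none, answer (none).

At Lambda: gained [] -> total []
At Iota: gained ['F396I', 'H648F'] -> total ['F396I', 'H648F']
At Mu: gained ['K409G', 'S177L', 'L592W'] -> total ['F396I', 'H648F', 'K409G', 'L592W', 'S177L']
At Eta: gained ['V95C', 'H756G'] -> total ['F396I', 'H648F', 'H756G', 'K409G', 'L592W', 'S177L', 'V95C']

Answer: F396I,H648F,H756G,K409G,L592W,S177L,V95C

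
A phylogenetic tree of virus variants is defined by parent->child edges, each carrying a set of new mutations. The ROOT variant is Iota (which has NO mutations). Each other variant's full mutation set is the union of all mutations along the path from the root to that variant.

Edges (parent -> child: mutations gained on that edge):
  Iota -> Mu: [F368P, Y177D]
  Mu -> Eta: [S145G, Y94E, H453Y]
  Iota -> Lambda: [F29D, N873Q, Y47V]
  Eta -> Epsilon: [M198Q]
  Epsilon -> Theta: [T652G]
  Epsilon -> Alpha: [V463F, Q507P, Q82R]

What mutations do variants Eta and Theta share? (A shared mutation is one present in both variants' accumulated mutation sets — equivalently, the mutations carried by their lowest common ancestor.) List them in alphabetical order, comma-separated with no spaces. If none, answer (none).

Accumulating mutations along path to Eta:
  At Iota: gained [] -> total []
  At Mu: gained ['F368P', 'Y177D'] -> total ['F368P', 'Y177D']
  At Eta: gained ['S145G', 'Y94E', 'H453Y'] -> total ['F368P', 'H453Y', 'S145G', 'Y177D', 'Y94E']
Mutations(Eta) = ['F368P', 'H453Y', 'S145G', 'Y177D', 'Y94E']
Accumulating mutations along path to Theta:
  At Iota: gained [] -> total []
  At Mu: gained ['F368P', 'Y177D'] -> total ['F368P', 'Y177D']
  At Eta: gained ['S145G', 'Y94E', 'H453Y'] -> total ['F368P', 'H453Y', 'S145G', 'Y177D', 'Y94E']
  At Epsilon: gained ['M198Q'] -> total ['F368P', 'H453Y', 'M198Q', 'S145G', 'Y177D', 'Y94E']
  At Theta: gained ['T652G'] -> total ['F368P', 'H453Y', 'M198Q', 'S145G', 'T652G', 'Y177D', 'Y94E']
Mutations(Theta) = ['F368P', 'H453Y', 'M198Q', 'S145G', 'T652G', 'Y177D', 'Y94E']
Intersection: ['F368P', 'H453Y', 'S145G', 'Y177D', 'Y94E'] ∩ ['F368P', 'H453Y', 'M198Q', 'S145G', 'T652G', 'Y177D', 'Y94E'] = ['F368P', 'H453Y', 'S145G', 'Y177D', 'Y94E']

Answer: F368P,H453Y,S145G,Y177D,Y94E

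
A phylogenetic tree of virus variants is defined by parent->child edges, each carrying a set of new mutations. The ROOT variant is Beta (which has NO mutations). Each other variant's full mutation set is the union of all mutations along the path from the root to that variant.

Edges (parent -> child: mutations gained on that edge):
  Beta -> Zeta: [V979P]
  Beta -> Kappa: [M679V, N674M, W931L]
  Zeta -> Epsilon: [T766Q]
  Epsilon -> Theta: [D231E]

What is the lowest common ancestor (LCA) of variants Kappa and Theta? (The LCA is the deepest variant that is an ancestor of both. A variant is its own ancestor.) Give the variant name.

Path from root to Kappa: Beta -> Kappa
  ancestors of Kappa: {Beta, Kappa}
Path from root to Theta: Beta -> Zeta -> Epsilon -> Theta
  ancestors of Theta: {Beta, Zeta, Epsilon, Theta}
Common ancestors: {Beta}
Walk up from Theta: Theta (not in ancestors of Kappa), Epsilon (not in ancestors of Kappa), Zeta (not in ancestors of Kappa), Beta (in ancestors of Kappa)
Deepest common ancestor (LCA) = Beta

Answer: Beta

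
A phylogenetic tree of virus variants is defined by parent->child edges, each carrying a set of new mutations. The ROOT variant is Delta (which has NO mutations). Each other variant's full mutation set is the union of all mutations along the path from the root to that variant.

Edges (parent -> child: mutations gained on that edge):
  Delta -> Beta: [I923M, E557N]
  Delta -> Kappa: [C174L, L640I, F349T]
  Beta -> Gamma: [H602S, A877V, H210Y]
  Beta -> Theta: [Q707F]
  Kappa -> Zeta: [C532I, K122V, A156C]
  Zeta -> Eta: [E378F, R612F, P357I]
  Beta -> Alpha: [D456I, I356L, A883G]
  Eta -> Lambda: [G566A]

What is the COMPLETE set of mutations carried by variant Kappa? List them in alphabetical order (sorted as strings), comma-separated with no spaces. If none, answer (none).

Answer: C174L,F349T,L640I

Derivation:
At Delta: gained [] -> total []
At Kappa: gained ['C174L', 'L640I', 'F349T'] -> total ['C174L', 'F349T', 'L640I']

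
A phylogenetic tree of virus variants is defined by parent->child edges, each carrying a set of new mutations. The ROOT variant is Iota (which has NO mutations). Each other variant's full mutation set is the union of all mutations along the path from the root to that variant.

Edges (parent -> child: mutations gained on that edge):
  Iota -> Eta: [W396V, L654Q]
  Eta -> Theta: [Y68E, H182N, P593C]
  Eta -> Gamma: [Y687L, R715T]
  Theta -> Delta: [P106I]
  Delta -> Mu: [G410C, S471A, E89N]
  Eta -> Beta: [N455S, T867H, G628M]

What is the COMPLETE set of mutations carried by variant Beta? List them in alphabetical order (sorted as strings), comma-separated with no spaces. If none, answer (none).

At Iota: gained [] -> total []
At Eta: gained ['W396V', 'L654Q'] -> total ['L654Q', 'W396V']
At Beta: gained ['N455S', 'T867H', 'G628M'] -> total ['G628M', 'L654Q', 'N455S', 'T867H', 'W396V']

Answer: G628M,L654Q,N455S,T867H,W396V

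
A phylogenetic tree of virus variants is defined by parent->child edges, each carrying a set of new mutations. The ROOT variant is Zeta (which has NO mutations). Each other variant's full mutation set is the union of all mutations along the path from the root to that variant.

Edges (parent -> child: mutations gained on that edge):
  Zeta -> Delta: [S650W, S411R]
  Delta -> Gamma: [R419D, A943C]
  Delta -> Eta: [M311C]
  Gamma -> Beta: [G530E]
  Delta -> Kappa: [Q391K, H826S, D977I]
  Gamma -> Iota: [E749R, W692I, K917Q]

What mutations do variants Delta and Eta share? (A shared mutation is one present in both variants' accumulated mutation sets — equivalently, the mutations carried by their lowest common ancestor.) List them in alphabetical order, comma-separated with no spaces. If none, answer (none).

Accumulating mutations along path to Delta:
  At Zeta: gained [] -> total []
  At Delta: gained ['S650W', 'S411R'] -> total ['S411R', 'S650W']
Mutations(Delta) = ['S411R', 'S650W']
Accumulating mutations along path to Eta:
  At Zeta: gained [] -> total []
  At Delta: gained ['S650W', 'S411R'] -> total ['S411R', 'S650W']
  At Eta: gained ['M311C'] -> total ['M311C', 'S411R', 'S650W']
Mutations(Eta) = ['M311C', 'S411R', 'S650W']
Intersection: ['S411R', 'S650W'] ∩ ['M311C', 'S411R', 'S650W'] = ['S411R', 'S650W']

Answer: S411R,S650W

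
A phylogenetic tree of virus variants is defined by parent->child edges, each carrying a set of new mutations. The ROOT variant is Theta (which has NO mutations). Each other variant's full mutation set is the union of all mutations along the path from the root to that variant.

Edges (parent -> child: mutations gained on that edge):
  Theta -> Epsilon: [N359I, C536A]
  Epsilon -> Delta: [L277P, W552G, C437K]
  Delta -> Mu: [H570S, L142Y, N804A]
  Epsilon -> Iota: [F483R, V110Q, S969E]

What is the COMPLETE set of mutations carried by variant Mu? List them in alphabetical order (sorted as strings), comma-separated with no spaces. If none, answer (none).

Answer: C437K,C536A,H570S,L142Y,L277P,N359I,N804A,W552G

Derivation:
At Theta: gained [] -> total []
At Epsilon: gained ['N359I', 'C536A'] -> total ['C536A', 'N359I']
At Delta: gained ['L277P', 'W552G', 'C437K'] -> total ['C437K', 'C536A', 'L277P', 'N359I', 'W552G']
At Mu: gained ['H570S', 'L142Y', 'N804A'] -> total ['C437K', 'C536A', 'H570S', 'L142Y', 'L277P', 'N359I', 'N804A', 'W552G']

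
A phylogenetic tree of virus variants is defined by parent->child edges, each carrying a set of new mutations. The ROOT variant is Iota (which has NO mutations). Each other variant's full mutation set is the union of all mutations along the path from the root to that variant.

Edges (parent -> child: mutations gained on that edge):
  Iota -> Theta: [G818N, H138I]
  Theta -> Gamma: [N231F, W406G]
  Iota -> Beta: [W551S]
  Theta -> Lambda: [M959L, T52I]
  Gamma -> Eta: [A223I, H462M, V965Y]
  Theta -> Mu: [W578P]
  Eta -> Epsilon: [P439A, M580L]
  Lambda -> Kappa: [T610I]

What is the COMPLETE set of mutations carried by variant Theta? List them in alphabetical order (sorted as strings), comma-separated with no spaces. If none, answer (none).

Answer: G818N,H138I

Derivation:
At Iota: gained [] -> total []
At Theta: gained ['G818N', 'H138I'] -> total ['G818N', 'H138I']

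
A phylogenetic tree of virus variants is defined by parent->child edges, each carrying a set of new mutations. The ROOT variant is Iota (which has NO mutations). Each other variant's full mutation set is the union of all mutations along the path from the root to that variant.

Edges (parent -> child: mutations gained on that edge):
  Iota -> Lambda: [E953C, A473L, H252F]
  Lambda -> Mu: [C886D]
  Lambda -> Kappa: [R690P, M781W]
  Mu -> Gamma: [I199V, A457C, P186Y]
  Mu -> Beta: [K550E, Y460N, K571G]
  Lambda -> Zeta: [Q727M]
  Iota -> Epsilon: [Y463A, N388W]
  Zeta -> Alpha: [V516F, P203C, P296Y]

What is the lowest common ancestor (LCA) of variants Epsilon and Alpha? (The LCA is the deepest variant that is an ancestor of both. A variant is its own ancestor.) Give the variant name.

Answer: Iota

Derivation:
Path from root to Epsilon: Iota -> Epsilon
  ancestors of Epsilon: {Iota, Epsilon}
Path from root to Alpha: Iota -> Lambda -> Zeta -> Alpha
  ancestors of Alpha: {Iota, Lambda, Zeta, Alpha}
Common ancestors: {Iota}
Walk up from Alpha: Alpha (not in ancestors of Epsilon), Zeta (not in ancestors of Epsilon), Lambda (not in ancestors of Epsilon), Iota (in ancestors of Epsilon)
Deepest common ancestor (LCA) = Iota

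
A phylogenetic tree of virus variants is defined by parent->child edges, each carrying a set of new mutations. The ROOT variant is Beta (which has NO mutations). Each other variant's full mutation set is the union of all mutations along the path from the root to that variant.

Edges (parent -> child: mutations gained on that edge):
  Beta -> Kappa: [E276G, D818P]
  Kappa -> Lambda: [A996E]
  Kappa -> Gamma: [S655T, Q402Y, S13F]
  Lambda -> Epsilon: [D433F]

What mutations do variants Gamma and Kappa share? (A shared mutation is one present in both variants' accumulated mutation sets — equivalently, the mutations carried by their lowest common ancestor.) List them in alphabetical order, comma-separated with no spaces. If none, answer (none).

Answer: D818P,E276G

Derivation:
Accumulating mutations along path to Gamma:
  At Beta: gained [] -> total []
  At Kappa: gained ['E276G', 'D818P'] -> total ['D818P', 'E276G']
  At Gamma: gained ['S655T', 'Q402Y', 'S13F'] -> total ['D818P', 'E276G', 'Q402Y', 'S13F', 'S655T']
Mutations(Gamma) = ['D818P', 'E276G', 'Q402Y', 'S13F', 'S655T']
Accumulating mutations along path to Kappa:
  At Beta: gained [] -> total []
  At Kappa: gained ['E276G', 'D818P'] -> total ['D818P', 'E276G']
Mutations(Kappa) = ['D818P', 'E276G']
Intersection: ['D818P', 'E276G', 'Q402Y', 'S13F', 'S655T'] ∩ ['D818P', 'E276G'] = ['D818P', 'E276G']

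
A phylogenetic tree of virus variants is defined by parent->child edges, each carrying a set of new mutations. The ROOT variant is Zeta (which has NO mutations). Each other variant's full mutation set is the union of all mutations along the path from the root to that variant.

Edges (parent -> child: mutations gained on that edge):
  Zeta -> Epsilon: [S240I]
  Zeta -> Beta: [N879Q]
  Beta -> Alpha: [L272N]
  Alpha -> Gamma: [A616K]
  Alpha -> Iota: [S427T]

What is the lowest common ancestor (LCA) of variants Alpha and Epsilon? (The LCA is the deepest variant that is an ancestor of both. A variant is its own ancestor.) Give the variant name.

Path from root to Alpha: Zeta -> Beta -> Alpha
  ancestors of Alpha: {Zeta, Beta, Alpha}
Path from root to Epsilon: Zeta -> Epsilon
  ancestors of Epsilon: {Zeta, Epsilon}
Common ancestors: {Zeta}
Walk up from Epsilon: Epsilon (not in ancestors of Alpha), Zeta (in ancestors of Alpha)
Deepest common ancestor (LCA) = Zeta

Answer: Zeta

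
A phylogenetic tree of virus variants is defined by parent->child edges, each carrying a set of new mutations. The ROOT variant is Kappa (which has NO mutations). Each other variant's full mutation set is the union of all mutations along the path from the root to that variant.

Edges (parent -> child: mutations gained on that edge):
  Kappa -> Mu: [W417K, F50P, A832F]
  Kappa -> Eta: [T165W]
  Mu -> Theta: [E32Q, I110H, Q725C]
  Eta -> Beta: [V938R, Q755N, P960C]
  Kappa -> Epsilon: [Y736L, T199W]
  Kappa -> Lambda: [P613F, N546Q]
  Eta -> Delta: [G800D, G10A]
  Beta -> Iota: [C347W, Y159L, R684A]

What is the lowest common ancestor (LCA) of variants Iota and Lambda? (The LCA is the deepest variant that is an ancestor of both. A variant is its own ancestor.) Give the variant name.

Answer: Kappa

Derivation:
Path from root to Iota: Kappa -> Eta -> Beta -> Iota
  ancestors of Iota: {Kappa, Eta, Beta, Iota}
Path from root to Lambda: Kappa -> Lambda
  ancestors of Lambda: {Kappa, Lambda}
Common ancestors: {Kappa}
Walk up from Lambda: Lambda (not in ancestors of Iota), Kappa (in ancestors of Iota)
Deepest common ancestor (LCA) = Kappa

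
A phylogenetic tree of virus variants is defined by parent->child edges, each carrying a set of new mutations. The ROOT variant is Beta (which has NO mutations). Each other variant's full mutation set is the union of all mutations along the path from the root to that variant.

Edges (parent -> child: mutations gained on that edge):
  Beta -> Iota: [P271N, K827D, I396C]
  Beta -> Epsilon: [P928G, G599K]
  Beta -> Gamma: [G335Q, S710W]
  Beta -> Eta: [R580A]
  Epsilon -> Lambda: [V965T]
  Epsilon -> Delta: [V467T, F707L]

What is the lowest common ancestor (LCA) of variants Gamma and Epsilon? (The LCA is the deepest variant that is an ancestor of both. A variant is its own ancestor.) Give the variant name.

Path from root to Gamma: Beta -> Gamma
  ancestors of Gamma: {Beta, Gamma}
Path from root to Epsilon: Beta -> Epsilon
  ancestors of Epsilon: {Beta, Epsilon}
Common ancestors: {Beta}
Walk up from Epsilon: Epsilon (not in ancestors of Gamma), Beta (in ancestors of Gamma)
Deepest common ancestor (LCA) = Beta

Answer: Beta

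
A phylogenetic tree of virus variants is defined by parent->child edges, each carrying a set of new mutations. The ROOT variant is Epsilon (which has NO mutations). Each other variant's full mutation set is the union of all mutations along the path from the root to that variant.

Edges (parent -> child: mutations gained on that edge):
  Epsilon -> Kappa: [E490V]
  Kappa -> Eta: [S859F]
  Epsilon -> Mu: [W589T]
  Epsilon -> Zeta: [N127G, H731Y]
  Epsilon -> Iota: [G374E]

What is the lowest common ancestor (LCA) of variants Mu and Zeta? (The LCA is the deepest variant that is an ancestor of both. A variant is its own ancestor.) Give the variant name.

Answer: Epsilon

Derivation:
Path from root to Mu: Epsilon -> Mu
  ancestors of Mu: {Epsilon, Mu}
Path from root to Zeta: Epsilon -> Zeta
  ancestors of Zeta: {Epsilon, Zeta}
Common ancestors: {Epsilon}
Walk up from Zeta: Zeta (not in ancestors of Mu), Epsilon (in ancestors of Mu)
Deepest common ancestor (LCA) = Epsilon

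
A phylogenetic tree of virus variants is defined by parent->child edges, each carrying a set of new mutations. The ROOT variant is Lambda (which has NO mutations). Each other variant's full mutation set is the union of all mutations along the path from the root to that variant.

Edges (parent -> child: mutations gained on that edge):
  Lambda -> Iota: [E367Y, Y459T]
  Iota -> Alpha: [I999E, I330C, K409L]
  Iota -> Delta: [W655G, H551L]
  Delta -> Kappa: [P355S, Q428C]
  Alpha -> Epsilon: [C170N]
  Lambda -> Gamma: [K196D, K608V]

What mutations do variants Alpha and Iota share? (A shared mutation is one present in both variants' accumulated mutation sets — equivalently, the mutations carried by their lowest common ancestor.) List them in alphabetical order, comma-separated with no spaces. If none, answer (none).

Answer: E367Y,Y459T

Derivation:
Accumulating mutations along path to Alpha:
  At Lambda: gained [] -> total []
  At Iota: gained ['E367Y', 'Y459T'] -> total ['E367Y', 'Y459T']
  At Alpha: gained ['I999E', 'I330C', 'K409L'] -> total ['E367Y', 'I330C', 'I999E', 'K409L', 'Y459T']
Mutations(Alpha) = ['E367Y', 'I330C', 'I999E', 'K409L', 'Y459T']
Accumulating mutations along path to Iota:
  At Lambda: gained [] -> total []
  At Iota: gained ['E367Y', 'Y459T'] -> total ['E367Y', 'Y459T']
Mutations(Iota) = ['E367Y', 'Y459T']
Intersection: ['E367Y', 'I330C', 'I999E', 'K409L', 'Y459T'] ∩ ['E367Y', 'Y459T'] = ['E367Y', 'Y459T']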